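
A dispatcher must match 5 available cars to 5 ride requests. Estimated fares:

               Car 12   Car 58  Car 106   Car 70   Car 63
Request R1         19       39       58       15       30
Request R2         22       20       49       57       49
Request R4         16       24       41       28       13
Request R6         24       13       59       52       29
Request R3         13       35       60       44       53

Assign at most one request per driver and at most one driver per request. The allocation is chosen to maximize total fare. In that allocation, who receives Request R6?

Car 106 receives Request R6.

Treat this as an assignment problem: match each driver to one request.
Optimal: Car 12→Request R4 ($16), Car 58→Request R1 ($39), Car 106→Request R6 ($59), Car 70→Request R2 ($57), Car 63→Request R3 ($53) — total 16+39+59+57+53 = $224.
Column-greedy (each request in turn goes to its best remaining driver) gives $181, worse by 43.
Car 106's own top request is Request R3 ($60), but forcing Car 106→Request R3 and reassigning the rest optimally gives only $216 — worse by 8.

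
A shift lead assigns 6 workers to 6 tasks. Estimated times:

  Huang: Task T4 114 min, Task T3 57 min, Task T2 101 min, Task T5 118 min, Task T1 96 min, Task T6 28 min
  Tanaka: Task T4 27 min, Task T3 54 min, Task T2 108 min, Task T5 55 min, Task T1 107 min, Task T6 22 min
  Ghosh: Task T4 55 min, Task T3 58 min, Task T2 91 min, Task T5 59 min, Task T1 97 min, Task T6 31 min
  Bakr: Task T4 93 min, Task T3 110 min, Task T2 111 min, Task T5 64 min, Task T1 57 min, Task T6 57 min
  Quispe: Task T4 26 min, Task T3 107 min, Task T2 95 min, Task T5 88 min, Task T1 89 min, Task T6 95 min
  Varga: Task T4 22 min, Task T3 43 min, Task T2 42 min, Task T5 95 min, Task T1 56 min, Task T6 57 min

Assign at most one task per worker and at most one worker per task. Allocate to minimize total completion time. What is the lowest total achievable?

Min total: 263 min

Treat this as an assignment problem: match each worker to one task.
Optimal: Huang→Task T3 (57 min), Tanaka→Task T6 (22 min), Ghosh→Task T5 (59 min), Bakr→Task T1 (57 min), Quispe→Task T4 (26 min), Varga→Task T2 (42 min) — total 57+22+59+57+26+42 = 263 min.
Min-entry greedy (repeatedly take the single cheapest remaining cell) gives 312 min, worse by 49.
Swapping Bakr↔Varga (Bakr→Task T2 111 min, Varga→Task T1 56 min) adds 68.
No other one-to-one assignment undercuts 263 min.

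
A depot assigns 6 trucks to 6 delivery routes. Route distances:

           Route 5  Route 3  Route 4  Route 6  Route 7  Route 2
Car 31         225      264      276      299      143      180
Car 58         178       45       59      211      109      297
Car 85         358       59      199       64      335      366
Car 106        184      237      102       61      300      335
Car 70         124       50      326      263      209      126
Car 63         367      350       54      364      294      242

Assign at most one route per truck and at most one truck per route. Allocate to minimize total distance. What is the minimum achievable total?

Optimal: Car 31→Route 2 (180 km), Car 58→Route 7 (109 km), Car 85→Route 3 (59 km), Car 106→Route 6 (61 km), Car 70→Route 5 (124 km), Car 63→Route 4 (54 km) — total 180+109+59+61+124+54 = 587 km.
Min-entry greedy (repeatedly take the single cheapest remaining cell) gives 793 km, worse by 206.
Every other assignment is strictly worse.

Minimum total: 587 km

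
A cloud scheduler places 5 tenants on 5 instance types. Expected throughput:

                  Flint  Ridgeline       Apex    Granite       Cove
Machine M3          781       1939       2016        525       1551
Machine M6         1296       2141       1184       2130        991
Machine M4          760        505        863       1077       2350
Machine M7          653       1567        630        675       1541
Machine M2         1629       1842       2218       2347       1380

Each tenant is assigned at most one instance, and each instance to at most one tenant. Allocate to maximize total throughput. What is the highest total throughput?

Max total: 9692 ops/s

This is a one-to-one assignment (maximum-weight bipartite matching).
Optimal: Flint→Machine M2 (1629 ops/s), Ridgeline→Machine M7 (1567 ops/s), Apex→Machine M3 (2016 ops/s), Granite→Machine M6 (2130 ops/s), Cove→Machine M4 (2350 ops/s) — total 1629+1567+2016+2130+2350 = 9692 ops/s.
Next-best assignment: Flint→Machine M6, Ridgeline→Machine M7, Apex→Machine M3, Granite→Machine M2, Cove→Machine M4 = 9576 ops/s.
Swapping Apex↔Flint (Apex→Machine M2 2218 ops/s, Flint→Machine M3 781 ops/s) loses 646.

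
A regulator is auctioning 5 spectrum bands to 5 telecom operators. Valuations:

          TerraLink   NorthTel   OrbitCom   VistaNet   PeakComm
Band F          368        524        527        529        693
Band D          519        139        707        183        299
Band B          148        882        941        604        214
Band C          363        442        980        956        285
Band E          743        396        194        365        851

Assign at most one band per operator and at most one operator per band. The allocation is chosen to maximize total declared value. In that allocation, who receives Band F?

This is a one-to-one assignment (maximum-weight bipartite matching).
Optimal: TerraLink→Band E ($743M), NorthTel→Band B ($882M), OrbitCom→Band D ($707M), VistaNet→Band C ($956M), PeakComm→Band F ($693M) — total 743+882+707+956+693 = $3981M.
Max-entry greedy (repeatedly take the single best remaining cell) gives $3761M, worse by 220.
PeakComm's own top band is Band E ($851M), but forcing PeakComm→Band E and reassigning the rest optimally gives only $3791M — worse by 190.

PeakComm receives Band F.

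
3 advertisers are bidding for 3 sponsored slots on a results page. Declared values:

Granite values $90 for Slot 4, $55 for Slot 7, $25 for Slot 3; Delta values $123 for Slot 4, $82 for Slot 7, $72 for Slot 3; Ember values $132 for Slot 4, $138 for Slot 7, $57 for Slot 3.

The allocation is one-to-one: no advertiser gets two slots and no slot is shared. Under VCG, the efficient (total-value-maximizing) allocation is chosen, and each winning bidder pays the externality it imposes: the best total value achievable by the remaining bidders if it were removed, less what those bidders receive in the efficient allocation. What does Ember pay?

Ember pays $16.

Efficient allocation: Granite→Slot 4 ($90), Delta→Slot 3 ($72), Ember→Slot 7 ($138); total welfare W = $300.
Ember receives Slot 7 at value $138, so the others get W − 138 = $162.
Without Ember: best allocation of the remaining 2 bidders over all 3 slots is Granite→Slot 7 ($55), Delta→Slot 4 ($123), total $178.
VCG payment = (others' best without Ember) − (others' welfare with Ember) = 178 − 162 = $16.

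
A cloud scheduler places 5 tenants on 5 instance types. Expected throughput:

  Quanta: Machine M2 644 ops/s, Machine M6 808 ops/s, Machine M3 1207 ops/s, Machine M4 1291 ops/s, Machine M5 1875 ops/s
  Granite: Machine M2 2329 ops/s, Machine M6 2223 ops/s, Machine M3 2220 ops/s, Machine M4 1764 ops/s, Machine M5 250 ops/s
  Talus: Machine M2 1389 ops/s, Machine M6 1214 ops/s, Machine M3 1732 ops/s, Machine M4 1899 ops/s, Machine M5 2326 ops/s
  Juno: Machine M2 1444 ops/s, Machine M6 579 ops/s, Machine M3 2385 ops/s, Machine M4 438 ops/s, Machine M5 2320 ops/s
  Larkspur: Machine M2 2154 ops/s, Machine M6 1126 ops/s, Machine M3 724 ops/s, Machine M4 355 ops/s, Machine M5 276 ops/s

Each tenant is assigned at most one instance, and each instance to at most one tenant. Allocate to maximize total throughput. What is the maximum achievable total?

This is the linear assignment problem.
Optimal: Quanta→Machine M5 (1875 ops/s), Granite→Machine M6 (2223 ops/s), Talus→Machine M4 (1899 ops/s), Juno→Machine M3 (2385 ops/s), Larkspur→Machine M2 (2154 ops/s) — total 1875+2223+1899+2385+2154 = 10536 ops/s.
Max-entry greedy (repeatedly take the single best remaining cell) gives 9457 ops/s, worse by 1079.
Next-best assignment: Quanta→Machine M4, Granite→Machine M6, Talus→Machine M5, Juno→Machine M3, Larkspur→Machine M2 = 10379 ops/s.
No other one-to-one assignment exceeds 10536 ops/s.

Maximum total: 10536 ops/s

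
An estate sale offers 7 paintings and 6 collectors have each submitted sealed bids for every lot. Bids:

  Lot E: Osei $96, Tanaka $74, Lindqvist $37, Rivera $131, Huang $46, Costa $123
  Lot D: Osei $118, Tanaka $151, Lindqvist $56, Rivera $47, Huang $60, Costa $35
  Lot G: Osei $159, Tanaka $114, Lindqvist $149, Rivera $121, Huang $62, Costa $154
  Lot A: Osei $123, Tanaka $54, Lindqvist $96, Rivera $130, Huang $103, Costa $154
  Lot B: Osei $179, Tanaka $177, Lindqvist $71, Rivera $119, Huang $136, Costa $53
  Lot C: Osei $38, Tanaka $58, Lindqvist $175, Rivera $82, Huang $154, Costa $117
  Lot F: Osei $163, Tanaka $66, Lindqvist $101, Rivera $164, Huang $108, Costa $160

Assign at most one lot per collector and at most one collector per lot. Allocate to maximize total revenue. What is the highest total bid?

This is the linear assignment problem.
Optimal: Osei→Lot B ($179), Tanaka→Lot D ($151), Lindqvist→Lot G ($149), Rivera→Lot F ($164), Huang→Lot C ($154), Costa→Lot A ($154) — total 179+151+149+164+154+154 = $951.
Max-entry greedy (repeatedly take the single best remaining cell) gives $926, worse by 25.
Next-best assignment: Osei→Lot G, Tanaka→Lot D, Lindqvist→Lot C, Rivera→Lot F, Huang→Lot B, Costa→Lot A = $939.
No other one-to-one assignment exceeds $951.

Maximum total: $951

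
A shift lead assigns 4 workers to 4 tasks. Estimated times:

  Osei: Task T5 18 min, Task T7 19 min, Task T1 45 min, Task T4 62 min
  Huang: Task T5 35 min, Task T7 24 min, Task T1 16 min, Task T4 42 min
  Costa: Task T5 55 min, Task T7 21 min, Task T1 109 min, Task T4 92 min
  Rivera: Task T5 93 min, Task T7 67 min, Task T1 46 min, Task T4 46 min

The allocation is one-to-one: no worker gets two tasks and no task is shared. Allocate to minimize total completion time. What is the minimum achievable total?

Minimum total: 101 min

This is a one-to-one assignment (minimum-cost bipartite matching).
Optimal: Osei→Task T5 (18 min), Huang→Task T1 (16 min), Costa→Task T7 (21 min), Rivera→Task T4 (46 min) — total 18+16+21+46 = 101 min.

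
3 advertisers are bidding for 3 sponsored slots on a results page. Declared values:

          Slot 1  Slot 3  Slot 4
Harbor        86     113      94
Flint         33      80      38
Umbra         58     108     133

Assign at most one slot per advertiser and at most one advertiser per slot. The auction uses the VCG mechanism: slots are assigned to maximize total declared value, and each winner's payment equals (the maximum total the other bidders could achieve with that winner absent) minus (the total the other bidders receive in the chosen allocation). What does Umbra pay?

Efficient allocation: Harbor→Slot 1 ($86), Flint→Slot 3 ($80), Umbra→Slot 4 ($133); total welfare W = $299.
Umbra receives Slot 4 at value $133, so the others get W − 133 = $166.
Without Umbra: best allocation of the remaining 2 bidders over all 3 slots is Harbor→Slot 4 ($94), Flint→Slot 3 ($80), total $174.
VCG payment = (others' best without Umbra) − (others' welfare with Umbra) = 174 − 166 = $8.

Umbra pays $8.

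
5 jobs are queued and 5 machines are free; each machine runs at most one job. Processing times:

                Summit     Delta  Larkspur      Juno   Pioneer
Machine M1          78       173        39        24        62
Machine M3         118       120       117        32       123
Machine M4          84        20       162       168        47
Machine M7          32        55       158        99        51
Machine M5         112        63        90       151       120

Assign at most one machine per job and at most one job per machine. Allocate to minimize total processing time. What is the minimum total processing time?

Minimum total: 213 min

Optimal: Summit→Machine M7 (32 min), Delta→Machine M5 (63 min), Larkspur→Machine M1 (39 min), Juno→Machine M3 (32 min), Pioneer→Machine M4 (47 min) — total 32+63+39+32+47 = 213 min.
Min-entry greedy (repeatedly take the single cheapest remaining cell) gives 289 min, worse by 76.
Next-best assignment: Summit→Machine M7, Delta→Machine M4, Larkspur→Machine M5, Juno→Machine M3, Pioneer→Machine M1 = 236 min.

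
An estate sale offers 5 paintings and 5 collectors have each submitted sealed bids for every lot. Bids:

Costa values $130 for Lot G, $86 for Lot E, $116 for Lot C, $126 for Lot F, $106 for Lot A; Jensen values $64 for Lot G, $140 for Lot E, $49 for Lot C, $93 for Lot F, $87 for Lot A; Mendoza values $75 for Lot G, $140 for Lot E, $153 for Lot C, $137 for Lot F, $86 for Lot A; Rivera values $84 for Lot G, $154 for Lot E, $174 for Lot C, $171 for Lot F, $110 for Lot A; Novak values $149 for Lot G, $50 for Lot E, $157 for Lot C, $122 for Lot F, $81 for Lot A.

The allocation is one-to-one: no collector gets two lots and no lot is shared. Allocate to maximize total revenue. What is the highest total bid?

Max total: $719

Treat this as an assignment problem: match each collector to one lot.
Optimal: Costa→Lot A ($106), Jensen→Lot E ($140), Mendoza→Lot C ($153), Rivera→Lot F ($171), Novak→Lot G ($149) — total 106+140+153+171+149 = $719.
Max-entry greedy (repeatedly take the single best remaining cell) gives $706, worse by 13.
Next-best assignment: Costa→Lot A, Jensen→Lot E, Mendoza→Lot F, Rivera→Lot C, Novak→Lot G = $706.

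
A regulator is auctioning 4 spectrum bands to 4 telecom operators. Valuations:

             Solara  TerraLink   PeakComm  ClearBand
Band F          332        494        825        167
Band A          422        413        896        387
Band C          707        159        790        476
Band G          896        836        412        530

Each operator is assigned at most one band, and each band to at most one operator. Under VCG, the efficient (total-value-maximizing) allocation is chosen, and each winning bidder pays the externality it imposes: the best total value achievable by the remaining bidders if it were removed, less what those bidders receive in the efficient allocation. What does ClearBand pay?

Efficient allocation: Solara→Band G ($896M), TerraLink→Band F ($494M), PeakComm→Band A ($896M), ClearBand→Band C ($476M); total welfare W = $2762M.
ClearBand receives Band C at value $476M, so the others get W − 476 = $2286M.
Without ClearBand: best allocation of the remaining 3 bidders over all 4 bands is Solara→Band C ($707M), TerraLink→Band G ($836M), PeakComm→Band A ($896M), total $2439M.
VCG payment = (others' best without ClearBand) − (others' welfare with ClearBand) = 2439 − 2286 = $153M.

ClearBand pays $153M.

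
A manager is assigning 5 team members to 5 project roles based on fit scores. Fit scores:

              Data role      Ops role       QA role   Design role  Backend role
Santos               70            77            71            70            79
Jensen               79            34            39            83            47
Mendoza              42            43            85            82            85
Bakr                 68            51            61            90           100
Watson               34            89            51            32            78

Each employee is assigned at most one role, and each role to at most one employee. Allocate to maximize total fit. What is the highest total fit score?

Max total: 427 pts

Optimal: Santos→Data role (70 pts), Jensen→Design role (83 pts), Mendoza→QA role (85 pts), Bakr→Backend role (100 pts), Watson→Ops role (89 pts) — total 70+83+85+100+89 = 427 pts.
Next-best assignment: Santos→Design role, Jensen→Data role, Mendoza→QA role, Bakr→Backend role, Watson→Ops role = 423 pts.
Swapping Jensen↔Santos (Jensen→Data role 79 pts, Santos→Design role 70 pts) loses 4.
Every other assignment is strictly worse.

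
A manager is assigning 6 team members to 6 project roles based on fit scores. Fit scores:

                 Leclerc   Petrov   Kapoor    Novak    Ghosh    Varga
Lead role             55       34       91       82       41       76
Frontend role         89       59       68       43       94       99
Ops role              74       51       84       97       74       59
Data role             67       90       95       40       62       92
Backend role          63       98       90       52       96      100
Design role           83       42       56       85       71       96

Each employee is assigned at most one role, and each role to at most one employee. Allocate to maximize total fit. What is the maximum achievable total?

Optimal: Leclerc→Frontend role (89 pts), Petrov→Data role (90 pts), Kapoor→Lead role (91 pts), Novak→Ops role (97 pts), Ghosh→Backend role (96 pts), Varga→Design role (96 pts) — total 89+90+91+97+96+96 = 559 pts.
Max-entry greedy (repeatedly take the single best remaining cell) gives 503 pts, worse by 56.
Next-best assignment: Leclerc→Design role, Petrov→Data role, Kapoor→Lead role, Novak→Ops role, Ghosh→Backend role, Varga→Frontend role = 556 pts.
Checked against all permutations: 559 pts is optimal.

Maximum total: 559 pts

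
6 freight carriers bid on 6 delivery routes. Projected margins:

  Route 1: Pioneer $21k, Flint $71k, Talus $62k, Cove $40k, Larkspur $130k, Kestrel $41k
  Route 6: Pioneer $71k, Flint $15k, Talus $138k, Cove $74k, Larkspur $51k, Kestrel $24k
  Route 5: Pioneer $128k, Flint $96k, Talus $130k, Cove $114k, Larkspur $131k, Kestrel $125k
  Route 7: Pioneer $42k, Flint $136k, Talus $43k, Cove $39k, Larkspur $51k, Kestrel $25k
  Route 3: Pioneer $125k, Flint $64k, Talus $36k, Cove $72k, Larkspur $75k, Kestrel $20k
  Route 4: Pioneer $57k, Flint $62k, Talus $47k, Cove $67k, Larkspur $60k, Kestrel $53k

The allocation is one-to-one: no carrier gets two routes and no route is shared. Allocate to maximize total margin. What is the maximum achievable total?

Optimal: Pioneer→Route 3 ($125k), Flint→Route 7 ($136k), Talus→Route 6 ($138k), Cove→Route 4 ($67k), Larkspur→Route 1 ($130k), Kestrel→Route 5 ($125k) — total 125+136+138+67+130+125 = $721k.

Maximum total: $721k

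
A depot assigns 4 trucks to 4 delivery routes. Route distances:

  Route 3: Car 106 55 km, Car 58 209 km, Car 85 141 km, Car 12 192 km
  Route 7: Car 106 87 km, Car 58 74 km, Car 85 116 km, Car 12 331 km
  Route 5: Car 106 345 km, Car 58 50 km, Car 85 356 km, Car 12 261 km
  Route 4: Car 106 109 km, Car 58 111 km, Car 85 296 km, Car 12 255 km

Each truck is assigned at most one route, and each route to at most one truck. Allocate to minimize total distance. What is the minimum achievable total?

Min total: 467 km

Optimal: Car 106→Route 4 (109 km), Car 58→Route 5 (50 km), Car 85→Route 7 (116 km), Car 12→Route 3 (192 km) — total 109+50+116+192 = 467 km.
Min-entry greedy (repeatedly take the single cheapest remaining cell) gives 476 km, worse by 9.
Next-best assignment: Car 106→Route 3, Car 58→Route 5, Car 85→Route 7, Car 12→Route 4 = 476 km.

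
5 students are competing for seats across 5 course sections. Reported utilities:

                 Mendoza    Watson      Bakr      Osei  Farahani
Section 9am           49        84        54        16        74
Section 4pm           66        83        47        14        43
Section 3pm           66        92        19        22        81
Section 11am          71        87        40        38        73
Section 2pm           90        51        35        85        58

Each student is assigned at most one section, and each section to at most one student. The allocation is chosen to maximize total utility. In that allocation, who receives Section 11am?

Mendoza receives Section 11am.

Optimal: Mendoza→Section 11am (71 points), Watson→Section 4pm (83 points), Bakr→Section 9am (54 points), Osei→Section 2pm (85 points), Farahani→Section 3pm (81 points) — total 71+83+54+85+81 = 374 points.
Max-entry greedy (repeatedly take the single best remaining cell) gives 341 points, worse by 33.
Swapping Bakr↔Osei (Bakr→Section 2pm 35 points, Osei→Section 9am 16 points) loses 88.
Mendoza's own top section is Section 2pm (90 points), but forcing Mendoza→Section 2pm and reassigning the rest optimally gives only 346 points — worse by 28.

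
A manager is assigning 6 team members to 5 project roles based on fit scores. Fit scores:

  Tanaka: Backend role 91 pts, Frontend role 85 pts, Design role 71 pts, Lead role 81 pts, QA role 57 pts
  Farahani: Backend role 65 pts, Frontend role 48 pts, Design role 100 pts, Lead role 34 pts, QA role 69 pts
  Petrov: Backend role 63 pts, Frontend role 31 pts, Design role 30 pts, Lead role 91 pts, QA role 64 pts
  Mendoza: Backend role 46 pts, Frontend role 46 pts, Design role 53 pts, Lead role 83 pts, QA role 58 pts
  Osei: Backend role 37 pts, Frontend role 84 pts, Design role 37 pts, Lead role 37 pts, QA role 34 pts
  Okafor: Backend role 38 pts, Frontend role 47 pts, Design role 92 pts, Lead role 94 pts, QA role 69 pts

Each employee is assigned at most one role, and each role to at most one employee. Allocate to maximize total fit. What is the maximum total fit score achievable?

Optimal: Tanaka→Backend role (91 pts), Osei→Frontend role (84 pts), Farahani→Design role (100 pts), Petrov→Lead role (91 pts), Okafor→QA role (69 pts) — total 91+84+100+91+69 = 435 pts.
Row-greedy (each employee in turn takes its best remaining role) gives 424 pts, worse by 11.
Swapping Petrov↔Osei (Petrov→Frontend role 31 pts, Osei→Lead role 37 pts) loses 107.
Every other assignment is strictly worse.

Maximum total: 435 pts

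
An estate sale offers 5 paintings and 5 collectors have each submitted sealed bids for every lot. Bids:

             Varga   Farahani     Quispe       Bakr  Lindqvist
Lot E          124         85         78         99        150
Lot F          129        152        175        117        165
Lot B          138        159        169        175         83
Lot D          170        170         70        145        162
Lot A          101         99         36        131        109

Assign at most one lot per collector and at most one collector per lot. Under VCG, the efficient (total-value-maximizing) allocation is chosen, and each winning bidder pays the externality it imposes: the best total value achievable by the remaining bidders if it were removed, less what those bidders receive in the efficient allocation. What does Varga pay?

Efficient allocation: Varga→Lot D ($170), Farahani→Lot B ($159), Quispe→Lot F ($175), Bakr→Lot A ($131), Lindqvist→Lot E ($150); total welfare W = $785.
Varga receives Lot D at value $170, so the others get W − 170 = $615.
Without Varga: best allocation of the remaining 4 bidders over all 5 lots is Farahani→Lot D ($170), Quispe→Lot F ($175), Bakr→Lot B ($175), Lindqvist→Lot E ($150), total $670.
VCG payment = (others' best without Varga) − (others' welfare with Varga) = 670 − 615 = $55.

Varga pays $55.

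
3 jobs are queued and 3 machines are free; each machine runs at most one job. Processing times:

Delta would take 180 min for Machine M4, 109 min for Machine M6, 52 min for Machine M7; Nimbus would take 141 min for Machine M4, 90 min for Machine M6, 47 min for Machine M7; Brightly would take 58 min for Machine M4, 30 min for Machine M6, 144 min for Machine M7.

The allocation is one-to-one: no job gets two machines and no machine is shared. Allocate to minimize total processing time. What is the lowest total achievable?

This is a one-to-one assignment (minimum-cost bipartite matching).
Optimal: Delta→Machine M7 (52 min), Nimbus→Machine M6 (90 min), Brightly→Machine M4 (58 min) — total 52+90+58 = 200 min.
Min-entry greedy (repeatedly take the single cheapest remaining cell) gives 257 min, worse by 57.
No other one-to-one assignment undercuts 200 min.

Min total: 200 min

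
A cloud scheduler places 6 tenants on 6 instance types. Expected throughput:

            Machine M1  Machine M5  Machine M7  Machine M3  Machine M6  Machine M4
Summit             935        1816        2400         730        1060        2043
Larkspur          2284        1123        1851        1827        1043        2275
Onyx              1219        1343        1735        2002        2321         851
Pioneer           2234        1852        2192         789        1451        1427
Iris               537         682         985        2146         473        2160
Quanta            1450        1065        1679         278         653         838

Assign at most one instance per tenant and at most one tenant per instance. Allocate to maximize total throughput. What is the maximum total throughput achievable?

Max total: 12471 ops/s

Optimal: Summit→Machine M5 (1816 ops/s), Larkspur→Machine M4 (2275 ops/s), Onyx→Machine M6 (2321 ops/s), Pioneer→Machine M1 (2234 ops/s), Iris→Machine M3 (2146 ops/s), Quanta→Machine M7 (1679 ops/s) — total 1816+2275+2321+2234+2146+1679 = 12471 ops/s.
Max-entry greedy (repeatedly take the single best remaining cell) gives 11295 ops/s, worse by 1176.
Next-best assignment: Summit→Machine M7, Larkspur→Machine M4, Onyx→Machine M6, Pioneer→Machine M5, Iris→Machine M3, Quanta→Machine M1 = 12444 ops/s.
Every other assignment is strictly worse.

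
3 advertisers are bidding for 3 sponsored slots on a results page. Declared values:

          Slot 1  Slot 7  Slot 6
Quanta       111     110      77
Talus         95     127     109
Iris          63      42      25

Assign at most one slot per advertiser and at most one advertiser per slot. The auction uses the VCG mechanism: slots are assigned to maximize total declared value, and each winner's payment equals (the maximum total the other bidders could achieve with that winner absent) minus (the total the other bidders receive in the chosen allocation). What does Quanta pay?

Quanta pays $18.

Efficient allocation: Quanta→Slot 7 ($110), Talus→Slot 6 ($109), Iris→Slot 1 ($63); total welfare W = $282.
Quanta receives Slot 7 at value $110, so the others get W − 110 = $172.
Without Quanta: best allocation of the remaining 2 bidders over all 3 slots is Talus→Slot 7 ($127), Iris→Slot 1 ($63), total $190.
VCG payment = (others' best without Quanta) − (others' welfare with Quanta) = 190 − 172 = $18.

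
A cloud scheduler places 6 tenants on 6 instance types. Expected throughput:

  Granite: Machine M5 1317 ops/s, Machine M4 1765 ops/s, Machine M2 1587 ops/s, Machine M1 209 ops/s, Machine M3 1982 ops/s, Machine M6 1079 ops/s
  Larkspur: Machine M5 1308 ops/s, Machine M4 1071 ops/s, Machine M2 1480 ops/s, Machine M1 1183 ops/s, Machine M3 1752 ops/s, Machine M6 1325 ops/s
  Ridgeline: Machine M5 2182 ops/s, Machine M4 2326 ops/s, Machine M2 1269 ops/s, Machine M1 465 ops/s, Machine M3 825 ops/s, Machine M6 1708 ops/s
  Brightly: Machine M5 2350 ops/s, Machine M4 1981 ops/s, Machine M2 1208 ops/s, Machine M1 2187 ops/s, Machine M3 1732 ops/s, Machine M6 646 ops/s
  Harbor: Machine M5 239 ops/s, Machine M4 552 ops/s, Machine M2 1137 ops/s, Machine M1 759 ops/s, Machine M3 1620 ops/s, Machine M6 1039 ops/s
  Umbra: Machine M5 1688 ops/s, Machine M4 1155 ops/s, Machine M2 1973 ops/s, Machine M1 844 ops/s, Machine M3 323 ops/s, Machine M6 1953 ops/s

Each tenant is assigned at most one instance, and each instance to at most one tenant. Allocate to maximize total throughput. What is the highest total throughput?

Optimal: Granite→Machine M4 (1765 ops/s), Larkspur→Machine M2 (1480 ops/s), Ridgeline→Machine M5 (2182 ops/s), Brightly→Machine M1 (2187 ops/s), Harbor→Machine M3 (1620 ops/s), Umbra→Machine M6 (1953 ops/s) — total 1765+1480+2182+2187+1620+1953 = 11187 ops/s.
Row-greedy (each tenant in turn takes its best remaining instance) gives 10021 ops/s, worse by 1166.

Max total: 11187 ops/s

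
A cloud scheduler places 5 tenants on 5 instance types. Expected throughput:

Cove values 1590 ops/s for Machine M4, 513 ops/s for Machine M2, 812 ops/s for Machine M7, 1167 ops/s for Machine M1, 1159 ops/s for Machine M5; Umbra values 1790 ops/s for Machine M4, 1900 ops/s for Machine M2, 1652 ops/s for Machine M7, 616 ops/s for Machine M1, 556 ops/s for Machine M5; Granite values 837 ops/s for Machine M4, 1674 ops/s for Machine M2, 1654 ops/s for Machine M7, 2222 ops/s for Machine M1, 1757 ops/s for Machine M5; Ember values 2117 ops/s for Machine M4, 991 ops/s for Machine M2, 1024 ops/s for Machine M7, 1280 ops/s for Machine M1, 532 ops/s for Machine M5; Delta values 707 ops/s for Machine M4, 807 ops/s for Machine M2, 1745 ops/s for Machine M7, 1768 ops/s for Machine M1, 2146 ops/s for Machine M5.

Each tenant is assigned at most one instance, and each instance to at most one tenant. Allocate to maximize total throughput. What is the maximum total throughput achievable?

Maximum total: 9197 ops/s

Optimal: Cove→Machine M7 (812 ops/s), Umbra→Machine M2 (1900 ops/s), Granite→Machine M1 (2222 ops/s), Ember→Machine M4 (2117 ops/s), Delta→Machine M5 (2146 ops/s) — total 812+1900+2222+2117+2146 = 9197 ops/s.
Swapping Ember↔Cove (Ember→Machine M7 1024 ops/s, Cove→Machine M4 1590 ops/s) loses 315.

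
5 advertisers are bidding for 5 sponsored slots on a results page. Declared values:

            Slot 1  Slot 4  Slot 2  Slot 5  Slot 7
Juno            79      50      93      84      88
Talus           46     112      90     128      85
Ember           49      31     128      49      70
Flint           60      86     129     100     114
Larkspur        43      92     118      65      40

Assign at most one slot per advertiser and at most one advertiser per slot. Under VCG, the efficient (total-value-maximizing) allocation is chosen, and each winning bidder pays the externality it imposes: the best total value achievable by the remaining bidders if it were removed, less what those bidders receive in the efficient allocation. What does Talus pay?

Talus pays $5.

Efficient allocation: Juno→Slot 1 ($79), Talus→Slot 5 ($128), Ember→Slot 2 ($128), Flint→Slot 7 ($114), Larkspur→Slot 4 ($92); total welfare W = $541.
Talus receives Slot 5 at value $128, so the others get W − 128 = $413.
Without Talus: best allocation of the remaining 4 bidders over all 5 slots is Juno→Slot 5 ($84), Ember→Slot 2 ($128), Flint→Slot 7 ($114), Larkspur→Slot 4 ($92), total $418.
VCG payment = (others' best without Talus) − (others' welfare with Talus) = 418 − 413 = $5.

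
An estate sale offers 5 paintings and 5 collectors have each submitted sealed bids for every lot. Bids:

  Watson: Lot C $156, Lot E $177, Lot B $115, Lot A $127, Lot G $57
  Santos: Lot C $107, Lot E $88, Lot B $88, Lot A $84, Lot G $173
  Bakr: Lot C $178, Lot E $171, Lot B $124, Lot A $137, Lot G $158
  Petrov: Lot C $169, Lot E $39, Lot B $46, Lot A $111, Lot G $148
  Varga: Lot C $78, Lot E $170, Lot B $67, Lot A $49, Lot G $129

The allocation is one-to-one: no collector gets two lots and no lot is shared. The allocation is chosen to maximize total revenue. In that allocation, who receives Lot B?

Watson receives Lot B.

Optimal: Watson→Lot B ($115), Santos→Lot G ($173), Bakr→Lot A ($137), Petrov→Lot C ($169), Varga→Lot E ($170) — total 115+173+137+169+170 = $764.
Row-greedy (each collector in turn takes its best remaining lot) gives $706, worse by 58.
Next-best assignment: Watson→Lot A, Santos→Lot G, Bakr→Lot B, Petrov→Lot C, Varga→Lot E = $763.
Watson's own top lot is Lot E ($177), but forcing Watson→Lot E and reassigning the rest optimally gives only $723 — worse by 41.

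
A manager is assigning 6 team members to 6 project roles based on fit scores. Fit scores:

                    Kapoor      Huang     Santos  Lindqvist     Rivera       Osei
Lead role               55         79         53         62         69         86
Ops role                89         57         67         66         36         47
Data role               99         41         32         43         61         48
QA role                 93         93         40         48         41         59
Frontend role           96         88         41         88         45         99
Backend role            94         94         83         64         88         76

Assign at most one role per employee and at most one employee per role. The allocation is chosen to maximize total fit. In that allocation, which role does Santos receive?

Santos receives Ops role.

Optimal: Kapoor→Data role (99 pts), Huang→QA role (93 pts), Santos→Ops role (67 pts), Lindqvist→Frontend role (88 pts), Rivera→Backend role (88 pts), Osei→Lead role (86 pts) — total 99+93+67+88+88+86 = 521 pts.
Row-greedy (each employee in turn takes its best remaining role) gives 476 pts, worse by 45.
Next-best assignment: Kapoor→Data role, Huang→QA role, Santos→Backend role, Lindqvist→Ops role, Rivera→Lead role, Osei→Frontend role = 509 pts.
Checked against all permutations: 521 pts is optimal.
Santos's own top role is Backend role (83 pts), but forcing Santos→Backend role and reassigning the rest optimally gives only 509 pts — worse by 12.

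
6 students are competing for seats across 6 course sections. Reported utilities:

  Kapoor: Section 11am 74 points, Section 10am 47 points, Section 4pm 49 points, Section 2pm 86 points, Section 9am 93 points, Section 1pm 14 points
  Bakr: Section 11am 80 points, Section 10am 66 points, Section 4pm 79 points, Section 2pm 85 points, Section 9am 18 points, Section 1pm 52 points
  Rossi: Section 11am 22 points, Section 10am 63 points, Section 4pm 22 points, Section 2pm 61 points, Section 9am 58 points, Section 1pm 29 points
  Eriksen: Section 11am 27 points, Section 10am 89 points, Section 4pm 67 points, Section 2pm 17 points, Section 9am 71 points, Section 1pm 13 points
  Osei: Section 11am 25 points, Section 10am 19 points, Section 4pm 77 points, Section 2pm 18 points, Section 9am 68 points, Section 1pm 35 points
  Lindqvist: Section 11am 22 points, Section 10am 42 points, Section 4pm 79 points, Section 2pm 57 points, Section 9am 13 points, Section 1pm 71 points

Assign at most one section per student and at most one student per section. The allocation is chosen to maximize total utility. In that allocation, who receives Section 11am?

Bakr receives Section 11am.

Optimal: Kapoor→Section 9am (93 points), Bakr→Section 11am (80 points), Rossi→Section 2pm (61 points), Eriksen→Section 10am (89 points), Osei→Section 4pm (77 points), Lindqvist→Section 1pm (71 points) — total 93+80+61+89+77+71 = 471 points.
Column-greedy (each section in turn goes to its best remaining student) gives 431 points, worse by 40.
No other one-to-one assignment exceeds 471 points.
Bakr's own top section is Section 2pm (85 points), but forcing Bakr→Section 2pm and reassigning the rest optimally gives only 454 points — worse by 17.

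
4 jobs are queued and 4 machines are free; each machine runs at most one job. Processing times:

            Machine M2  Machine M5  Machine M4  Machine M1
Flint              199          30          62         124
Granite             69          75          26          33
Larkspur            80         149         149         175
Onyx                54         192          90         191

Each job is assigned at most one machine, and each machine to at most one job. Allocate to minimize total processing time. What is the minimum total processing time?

Min total: 233 min

Optimal: Flint→Machine M5 (30 min), Granite→Machine M1 (33 min), Larkspur→Machine M2 (80 min), Onyx→Machine M4 (90 min) — total 30+33+80+90 = 233 min.
Row-greedy (each job in turn takes its cheapest remaining machine) gives 327 min, worse by 94.
No other one-to-one assignment undercuts 233 min.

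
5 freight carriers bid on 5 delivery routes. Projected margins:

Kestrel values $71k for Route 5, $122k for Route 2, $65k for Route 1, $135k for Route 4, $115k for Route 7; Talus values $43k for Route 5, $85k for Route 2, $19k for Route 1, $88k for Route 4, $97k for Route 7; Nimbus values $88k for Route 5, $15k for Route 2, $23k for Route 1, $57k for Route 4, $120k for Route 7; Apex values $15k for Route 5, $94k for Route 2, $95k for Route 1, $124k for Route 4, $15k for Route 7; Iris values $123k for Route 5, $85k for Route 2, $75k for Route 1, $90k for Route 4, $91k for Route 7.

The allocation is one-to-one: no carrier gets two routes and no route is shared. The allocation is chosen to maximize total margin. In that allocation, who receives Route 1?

Optimal: Kestrel→Route 4 ($135k), Talus→Route 2 ($85k), Nimbus→Route 7 ($120k), Apex→Route 1 ($95k), Iris→Route 5 ($123k) — total 135+85+120+95+123 = $558k.
Row-greedy (each carrier in turn takes its best remaining route) gives $500k, worse by 58.
Every other assignment is strictly worse.
Apex's own top route is Route 4 ($124k), but forcing Apex→Route 4 and reassigning the rest optimally gives only $517k — worse by 41.

Apex receives Route 1.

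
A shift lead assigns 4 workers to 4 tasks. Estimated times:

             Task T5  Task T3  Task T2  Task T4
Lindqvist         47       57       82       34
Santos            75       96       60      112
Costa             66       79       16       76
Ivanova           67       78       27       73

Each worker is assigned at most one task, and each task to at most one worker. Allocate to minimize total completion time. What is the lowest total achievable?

Optimal: Lindqvist→Task T4 (34 min), Santos→Task T5 (75 min), Costa→Task T2 (16 min), Ivanova→Task T3 (78 min) — total 34+75+16+78 = 203 min.
Next-best assignment: Lindqvist→Task T4, Santos→Task T3, Costa→Task T2, Ivanova→Task T5 = 213 min.
Swapping Lindqvist↔Costa (Lindqvist→Task T2 82 min, Costa→Task T4 76 min) adds 108.
No other one-to-one assignment undercuts 203 min.

Min total: 203 min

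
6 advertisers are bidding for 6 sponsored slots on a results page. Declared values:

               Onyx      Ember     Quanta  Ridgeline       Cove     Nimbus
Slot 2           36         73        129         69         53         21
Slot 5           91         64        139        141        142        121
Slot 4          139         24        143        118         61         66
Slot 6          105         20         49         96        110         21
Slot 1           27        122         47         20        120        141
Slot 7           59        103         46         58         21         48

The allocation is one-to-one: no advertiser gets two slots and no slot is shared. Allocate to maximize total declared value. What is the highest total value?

This is the linear assignment problem.
Optimal: Onyx→Slot 4 ($139), Ember→Slot 7 ($103), Quanta→Slot 2 ($129), Ridgeline→Slot 5 ($141), Cove→Slot 6 ($110), Nimbus→Slot 1 ($141) — total 139+103+129+141+110+141 = $763.
Column-greedy (each slot in turn goes to its best remaining advertiser) gives $750, worse by 13.
Swapping Cove↔Onyx (Cove→Slot 4 $61, Onyx→Slot 6 $105) loses 83.
Checked against all permutations: $763 is optimal.

Max total: $763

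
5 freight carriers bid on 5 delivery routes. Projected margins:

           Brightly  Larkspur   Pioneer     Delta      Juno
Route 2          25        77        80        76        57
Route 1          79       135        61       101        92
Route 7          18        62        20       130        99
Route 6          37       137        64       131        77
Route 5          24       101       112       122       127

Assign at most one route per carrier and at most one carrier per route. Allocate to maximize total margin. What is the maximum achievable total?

Maximum total: $553k

Optimal: Brightly→Route 1 ($79k), Larkspur→Route 6 ($137k), Pioneer→Route 2 ($80k), Delta→Route 7 ($130k), Juno→Route 5 ($127k) — total 79+137+80+130+127 = $553k.
Column-greedy (each route in turn goes to its best remaining carrier) gives $446k, worse by 107.
Next-best assignment: Brightly→Route 1, Larkspur→Route 6, Pioneer→Route 2, Delta→Route 5, Juno→Route 7 = $517k.
Every other assignment is strictly worse.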